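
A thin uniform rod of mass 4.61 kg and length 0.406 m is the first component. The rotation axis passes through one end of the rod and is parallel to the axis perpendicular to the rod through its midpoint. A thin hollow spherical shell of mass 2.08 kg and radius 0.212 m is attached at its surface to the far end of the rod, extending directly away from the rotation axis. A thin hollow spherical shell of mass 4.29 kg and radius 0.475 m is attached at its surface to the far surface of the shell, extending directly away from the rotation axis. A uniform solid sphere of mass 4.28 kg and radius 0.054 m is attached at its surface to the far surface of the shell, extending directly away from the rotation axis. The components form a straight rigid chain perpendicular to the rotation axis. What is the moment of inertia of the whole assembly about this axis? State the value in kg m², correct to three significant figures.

23.5

Thin rod: I_cm = (1/12)ML² = (1/12)(4.61)(0.406)² = 0.063324 kg m²; centre at d = 0.203 m, so the parallel axis theorem gives I = 0.063324 + (4.61)(0.203)² = 0.2533 kg m².
Spherical shell: I_cm = (2/3)MR² = (2/3)(2.08)(0.212)² = 0.062322 kg m²; centre at d = 0.203 + 0.203 + 0.212 = 0.618 m, so the parallel axis theorem gives I = 0.062322 + (2.08)(0.618)² = 0.85672 kg m².
Spherical shell: I_cm = (2/3)MR² = (2/3)(4.29)(0.475)² = 0.64529 kg m²; centre at d = 0.203 + 0.203 + 0.212 + 0.212 + 0.475 = 1.305 m, so the parallel axis theorem gives I = 0.64529 + (4.29)(1.305)² = 7.9513 kg m².
Solid sphere: I_cm = (2/5)MR² = (2/5)(4.28)(0.054)² = 0.0049922 kg m²; centre at d = 0.203 + 0.203 + 0.212 + 0.212 + 0.475 + 0.475 + 0.054 = 1.834 m, so the parallel axis theorem gives I = 0.0049922 + (4.28)(1.834)² = 14.401 kg m².
Total I = 0.2533 + 0.85672 + 7.9513 + 14.401 = 23.462 kg m².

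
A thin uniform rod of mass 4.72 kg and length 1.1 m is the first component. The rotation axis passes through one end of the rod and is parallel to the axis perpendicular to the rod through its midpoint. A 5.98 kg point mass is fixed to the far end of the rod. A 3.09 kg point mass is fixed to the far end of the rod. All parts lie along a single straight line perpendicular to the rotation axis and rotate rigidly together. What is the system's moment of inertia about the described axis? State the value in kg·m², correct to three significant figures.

Thin rod: I_cm = (1/12)ML² = (1/12)(4.72)(1.1)² = 0.47593 kg·m²; centre at d = 0.55 m, so the parallel axis theorem gives I = 0.47593 + (4.72)(0.55)² = 1.9037 kg·m².
Point mass: I_cm = 0; centre at d = 0.55 + 0.55 = 1.1 m, so the parallel axis theorem gives I = 0 + (5.98)(1.1)² = 7.2358 kg·m².
Point mass: I_cm = 0; centre at d = 0.55 + 0.55 = 1.1 m, so the parallel axis theorem gives I = 0 + (3.09)(1.1)² = 3.7389 kg·m².
Total I = 1.9037 + 7.2358 + 3.7389 = 12.878 kg·m².

12.9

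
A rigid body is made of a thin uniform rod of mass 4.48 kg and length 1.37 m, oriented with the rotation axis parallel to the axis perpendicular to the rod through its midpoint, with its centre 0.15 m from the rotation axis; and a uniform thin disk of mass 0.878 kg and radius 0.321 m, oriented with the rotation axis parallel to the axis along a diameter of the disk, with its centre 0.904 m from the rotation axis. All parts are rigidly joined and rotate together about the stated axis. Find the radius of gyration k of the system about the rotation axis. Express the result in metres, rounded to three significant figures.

Thin rod: I_cm = (1/12)ML² = (1/12)(4.48)(1.37)² = 0.70071 kg m²; centre at d = 0.15 m, so I = I_cm + Md² gives I = 0.70071 + (4.48)(0.15)² = 0.80151 kg m².
Thin disk: I_cm = (1/4)MR² = (1/4)(0.878)(0.321)² = 0.022617 kg m²; centre at d = 0.904 m, so I = I_cm + Md² gives I = 0.022617 + (0.878)(0.904)² = 0.74013 kg m².
Total I = 1.5416 kg m²; total mass M = 5.358 kg.
k = √(I/M) = √(1.5416/5.358) = 0.5364 m.

0.536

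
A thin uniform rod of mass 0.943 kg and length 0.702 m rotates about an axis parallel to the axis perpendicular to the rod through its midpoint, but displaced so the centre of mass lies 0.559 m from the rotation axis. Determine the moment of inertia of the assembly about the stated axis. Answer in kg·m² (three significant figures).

I_cm = (1/12)ML² = (1/12)(0.943)(0.702)² = 0.038726 kg·m²; centre at d = 0.559 m, so I = I_cm + Md² gives I = 0.038726 + (0.943)(0.559)² = 0.3334 kg·m².

0.333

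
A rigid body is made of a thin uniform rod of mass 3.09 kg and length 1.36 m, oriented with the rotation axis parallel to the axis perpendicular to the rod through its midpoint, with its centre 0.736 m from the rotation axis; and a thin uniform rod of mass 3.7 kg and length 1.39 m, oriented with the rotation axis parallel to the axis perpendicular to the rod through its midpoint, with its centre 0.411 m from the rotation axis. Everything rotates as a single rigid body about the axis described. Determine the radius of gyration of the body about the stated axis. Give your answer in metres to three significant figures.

0.705

Thin rod: I_cm = (1/12)ML² = (1/12)(3.09)(1.36)² = 0.47627 kg·m²; centre at d = 0.736 m, so the parallel axis theorem gives I = 0.47627 + (3.09)(0.736)² = 2.1501 kg·m².
Thin rod: I_cm = (1/12)ML² = (1/12)(3.7)(1.39)² = 0.59573 kg·m²; centre at d = 0.411 m, so the parallel axis theorem gives I = 0.59573 + (3.7)(0.411)² = 1.2207 kg·m².
Total I = 3.3709 kg·m²; total mass M = 6.79 kg.
k = √(I/M) = √(3.3709/6.79) = 0.70459 m.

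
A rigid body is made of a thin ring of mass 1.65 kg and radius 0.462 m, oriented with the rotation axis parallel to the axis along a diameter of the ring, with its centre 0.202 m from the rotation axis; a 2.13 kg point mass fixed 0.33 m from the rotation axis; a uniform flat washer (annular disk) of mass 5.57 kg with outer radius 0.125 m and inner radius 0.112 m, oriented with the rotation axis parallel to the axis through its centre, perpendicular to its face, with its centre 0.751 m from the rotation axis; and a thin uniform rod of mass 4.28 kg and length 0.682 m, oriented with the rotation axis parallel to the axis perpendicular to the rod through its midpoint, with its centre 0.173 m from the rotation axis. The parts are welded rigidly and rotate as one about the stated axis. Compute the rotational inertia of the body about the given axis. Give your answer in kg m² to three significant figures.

3.99

Thin ring: I_cm = (1/2)MR² = (1/2)(1.65)(0.462)² = 0.17609 kg m²; centre at d = 0.202 m, so I = I_cm + Md² gives I = 0.17609 + (1.65)(0.202)² = 0.24342 kg m².
Point mass: I_cm = 0; centre at d = 0.33 m, so I = I_cm + Md² gives I = 0 + (2.13)(0.33)² = 0.23196 kg m².
Annular disk: I_cm = (1/2)M(R²+r²) = (1/2)(5.57)[(0.125)² + (0.112)²] = 0.078451 kg m²; centre at d = 0.751 m, so I = I_cm + Md² gives I = 0.078451 + (5.57)(0.751)² = 3.2199 kg m².
Thin rod: I_cm = (1/12)ML² = (1/12)(4.28)(0.682)² = 0.16589 kg m²; centre at d = 0.173 m, so I = I_cm + Md² gives I = 0.16589 + (4.28)(0.173)² = 0.29399 kg m².
Total I = 0.24342 + 0.23196 + 3.2199 + 0.29399 = 3.9893 kg m².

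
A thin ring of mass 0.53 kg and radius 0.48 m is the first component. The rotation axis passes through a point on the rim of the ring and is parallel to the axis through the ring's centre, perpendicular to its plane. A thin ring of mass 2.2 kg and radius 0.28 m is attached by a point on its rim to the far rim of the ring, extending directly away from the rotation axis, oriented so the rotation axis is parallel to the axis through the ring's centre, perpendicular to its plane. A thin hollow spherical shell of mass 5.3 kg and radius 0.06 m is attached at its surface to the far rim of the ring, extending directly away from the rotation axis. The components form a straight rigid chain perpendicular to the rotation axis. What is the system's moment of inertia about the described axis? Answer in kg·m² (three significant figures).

17.0

Thin ring: I_cm = MR² = (0.53)(0.48)² = 0.12211 kg·m²; centre at d = 0.48 m, so I = I_cm + Md² gives I = 0.12211 + (0.53)(0.48)² = 0.24422 kg·m².
Thin ring: I_cm = MR² = (2.2)(0.28)² = 0.17248 kg·m²; centre at d = 0.48 + 0.48 + 0.28 = 1.24 m, so I = I_cm + Md² gives I = 0.17248 + (2.2)(1.24)² = 3.5552 kg·m².
Spherical shell: I_cm = (2/3)MR² = (2/3)(5.3)(0.06)² = 0.01272 kg·m²; centre at d = 0.48 + 0.48 + 0.28 + 0.28 + 0.06 = 1.58 m, so I = I_cm + Md² gives I = 0.01272 + (5.3)(1.58)² = 13.244 kg·m².
Total I = 0.24422 + 3.5552 + 13.244 = 17.043 kg·m².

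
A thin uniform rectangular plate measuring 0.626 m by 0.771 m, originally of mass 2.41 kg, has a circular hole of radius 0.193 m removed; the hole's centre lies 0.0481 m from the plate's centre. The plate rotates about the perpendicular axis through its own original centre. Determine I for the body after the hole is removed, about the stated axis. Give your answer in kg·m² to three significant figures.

0.186

Unpierced body about its centre: I₀ = (1/12)M(a²+b²) = (1/12)(2.41)[(0.626)² + (0.771)²] = 0.19809 kg·m².
The removed disk has mass m = M·πr²/(ab) = (2.41)·π(0.193)²/(0.626·0.771) = 0.58432 kg (same uniform areal density).
Its moment of inertia about the rotation axis (parallel-axis theorem): I_hole = (1/2)mr² + md² = (1/2)(0.58432)(0.193)² + (0.58432)(0.0481)² = 0.012235 kg·m².
Treating the hole as negative mass, I = I₀ − I_hole = 0.19809 − 0.012235 = 0.18585 kg·m².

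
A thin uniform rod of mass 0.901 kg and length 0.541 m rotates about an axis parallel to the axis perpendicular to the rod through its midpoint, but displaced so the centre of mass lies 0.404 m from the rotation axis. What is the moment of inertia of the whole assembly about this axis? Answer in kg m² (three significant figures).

0.169

I_cm = (1/12)ML² = (1/12)(0.901)(0.541)² = 0.021975 kg m²; centre at d = 0.404 m, so the parallel axis theorem gives I = 0.021975 + (0.901)(0.404)² = 0.16903 kg m².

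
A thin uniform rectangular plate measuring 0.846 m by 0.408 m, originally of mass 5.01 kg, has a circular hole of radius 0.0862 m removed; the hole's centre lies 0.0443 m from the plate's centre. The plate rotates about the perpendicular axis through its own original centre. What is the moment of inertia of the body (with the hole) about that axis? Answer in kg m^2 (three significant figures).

Unpierced body about its centre: I₀ = (1/12)M(a²+b²) = (1/12)(5.01)[(0.846)² + (0.408)²] = 0.36831 kg m^2.
The removed disk has mass m = M·πr²/(ab) = (5.01)·π(0.0862)²/(0.846·0.408) = 0.33882 kg (same uniform areal density).
Its moment of inertia about the rotation axis (parallel-axis theorem): I_hole = (1/2)mr² + md² = (1/2)(0.33882)(0.0862)² + (0.33882)(0.0443)² = 0.0019237 kg m^2.
Treating the hole as negative mass, I = I₀ − I_hole = 0.36831 − 0.0019237 = 0.36639 kg m^2.

0.366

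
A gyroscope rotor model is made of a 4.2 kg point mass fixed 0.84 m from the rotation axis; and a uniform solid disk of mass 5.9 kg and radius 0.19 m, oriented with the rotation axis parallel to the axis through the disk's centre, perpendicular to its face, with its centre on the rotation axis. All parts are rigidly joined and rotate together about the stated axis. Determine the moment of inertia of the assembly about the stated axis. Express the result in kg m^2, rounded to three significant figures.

Point mass: I_cm = 0; centre at d = 0.84 m, so I = I_cm + Md² gives I = 0 + (4.2)(0.84)² = 2.9635 kg m^2.
Solid disk: I_cm = (1/2)MR² = (1/2)(5.9)(0.19)² = 0.1065 kg m^2; axis through the centre, so I = 0.1065 kg m^2.
Total I = 2.9635 + 0.1065 = 3.07 kg m^2.

3.07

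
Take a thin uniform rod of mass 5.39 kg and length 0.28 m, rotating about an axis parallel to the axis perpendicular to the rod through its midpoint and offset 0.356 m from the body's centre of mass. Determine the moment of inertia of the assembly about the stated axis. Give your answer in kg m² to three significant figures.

I_cm = (1/12)ML² = (1/12)(5.39)(0.28)² = 0.035215 kg m²; centre at d = 0.356 m, so I = I_cm + Md² gives I = 0.035215 + (5.39)(0.356)² = 0.71832 kg m².

0.718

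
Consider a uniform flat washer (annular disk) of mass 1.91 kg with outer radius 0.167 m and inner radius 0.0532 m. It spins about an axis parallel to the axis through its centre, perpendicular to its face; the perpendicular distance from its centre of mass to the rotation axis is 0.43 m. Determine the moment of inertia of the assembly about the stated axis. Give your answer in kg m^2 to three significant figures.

I_cm = (1/2)M(R²+r²) = (1/2)(1.91)[(0.167)² + (0.0532)²] = 0.029337 kg m^2; centre at d = 0.43 m, so the parallel axis theorem gives I = 0.029337 + (1.91)(0.43)² = 0.3825 kg m^2.

0.382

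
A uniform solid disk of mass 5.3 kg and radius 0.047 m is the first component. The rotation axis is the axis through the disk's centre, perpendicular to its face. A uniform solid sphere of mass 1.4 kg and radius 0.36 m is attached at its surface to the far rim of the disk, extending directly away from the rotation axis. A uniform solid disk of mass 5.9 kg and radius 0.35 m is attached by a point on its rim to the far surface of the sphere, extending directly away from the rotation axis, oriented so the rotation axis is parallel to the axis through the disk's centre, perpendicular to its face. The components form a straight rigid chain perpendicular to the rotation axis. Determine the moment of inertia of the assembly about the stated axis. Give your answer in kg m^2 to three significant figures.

8.03

Solid disk: I_cm = (1/2)MR² = (1/2)(5.3)(0.047)² = 0.0058538 kg m^2; axis through the centre, so I = 0.0058538 kg m^2.
Solid sphere: I_cm = (2/5)MR² = (2/5)(1.4)(0.36)² = 0.072576 kg m^2; centre at d = 0.047 + 0.36 = 0.407 m, so I = I_cm + Md² gives I = 0.072576 + (1.4)(0.407)² = 0.30448 kg m^2.
Solid disk: I_cm = (1/2)MR² = (1/2)(5.9)(0.35)² = 0.36138 kg m^2; centre at d = 0.047 + 0.36 + 0.36 + 0.35 = 1.117 m, so I = I_cm + Md² gives I = 0.36138 + (5.9)(1.117)² = 7.7227 kg m^2.
Total I = 0.0058538 + 0.30448 + 7.7227 = 8.0331 kg m^2.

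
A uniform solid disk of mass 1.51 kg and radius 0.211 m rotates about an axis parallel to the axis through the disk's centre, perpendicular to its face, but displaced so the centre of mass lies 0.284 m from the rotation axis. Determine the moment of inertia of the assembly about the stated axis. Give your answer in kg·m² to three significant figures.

I_cm = (1/2)MR² = (1/2)(1.51)(0.211)² = 0.033613 kg·m²; centre at d = 0.284 m, so the parallel axis theorem gives I = 0.033613 + (1.51)(0.284)² = 0.1554 kg·m².

0.155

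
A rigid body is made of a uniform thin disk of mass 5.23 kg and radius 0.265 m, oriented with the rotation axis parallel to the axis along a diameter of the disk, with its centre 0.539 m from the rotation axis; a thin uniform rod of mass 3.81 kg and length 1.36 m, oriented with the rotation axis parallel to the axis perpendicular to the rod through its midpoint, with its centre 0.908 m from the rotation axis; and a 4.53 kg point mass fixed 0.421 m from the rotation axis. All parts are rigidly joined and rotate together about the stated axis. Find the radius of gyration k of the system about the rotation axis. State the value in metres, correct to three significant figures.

Thin disk: I_cm = (1/4)MR² = (1/4)(5.23)(0.265)² = 0.091819 kg·m²; centre at d = 0.539 m, so the parallel axis theorem gives I = 0.091819 + (5.23)(0.539)² = 1.6112 kg·m².
Thin rod: I_cm = (1/12)ML² = (1/12)(3.81)(1.36)² = 0.58725 kg·m²; centre at d = 0.908 m, so the parallel axis theorem gives I = 0.58725 + (3.81)(0.908)² = 3.7285 kg·m².
Point mass: I_cm = 0; centre at d = 0.421 m, so the parallel axis theorem gives I = 0 + (4.53)(0.421)² = 0.8029 kg·m².
Total I = 6.1426 kg·m²; total mass M = 13.57 kg.
k = √(I/M) = √(6.1426/13.57) = 0.6728 m.

0.673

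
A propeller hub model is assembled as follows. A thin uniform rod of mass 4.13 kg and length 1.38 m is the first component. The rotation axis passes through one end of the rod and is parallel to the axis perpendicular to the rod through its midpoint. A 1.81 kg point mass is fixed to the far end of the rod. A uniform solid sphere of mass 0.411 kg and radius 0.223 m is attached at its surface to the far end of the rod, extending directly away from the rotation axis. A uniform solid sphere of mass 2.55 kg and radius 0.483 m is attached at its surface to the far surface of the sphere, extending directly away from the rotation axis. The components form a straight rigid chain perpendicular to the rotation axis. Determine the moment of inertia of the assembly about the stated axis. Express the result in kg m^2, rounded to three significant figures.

21.0

Thin rod: I_cm = (1/12)ML² = (1/12)(4.13)(1.38)² = 0.65543 kg m^2; centre at d = 0.69 m, so the parallel axis theorem gives I = 0.65543 + (4.13)(0.69)² = 2.6217 kg m^2.
Point mass: I_cm = 0; centre at d = 0.69 + 0.69 = 1.38 m, so the parallel axis theorem gives I = 0 + (1.81)(1.38)² = 3.447 kg m^2.
Solid sphere: I_cm = (2/5)MR² = (2/5)(0.411)(0.223)² = 0.0081754 kg m^2; centre at d = 0.69 + 0.69 + 0.223 = 1.603 m, so the parallel axis theorem gives I = 0.0081754 + (0.411)(1.603)² = 1.0643 kg m^2.
Solid sphere: I_cm = (2/5)MR² = (2/5)(2.55)(0.483)² = 0.23795 kg m^2; centre at d = 0.69 + 0.69 + 0.223 + 0.223 + 0.483 = 2.309 m, so the parallel axis theorem gives I = 0.23795 + (2.55)(2.309)² = 13.833 kg m^2.
Total I = 2.6217 + 3.447 + 1.0643 + 13.833 = 20.966 kg m^2.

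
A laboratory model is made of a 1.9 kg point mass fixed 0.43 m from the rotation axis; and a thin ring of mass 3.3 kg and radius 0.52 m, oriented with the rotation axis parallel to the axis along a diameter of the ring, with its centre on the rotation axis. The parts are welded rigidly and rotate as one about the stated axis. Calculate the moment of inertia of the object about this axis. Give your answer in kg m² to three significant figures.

Point mass: I_cm = 0; centre at d = 0.43 m, so the parallel axis theorem gives I = 0 + (1.9)(0.43)² = 0.35131 kg m².
Thin ring: I_cm = (1/2)MR² = (1/2)(3.3)(0.52)² = 0.44616 kg m²; axis through the centre, so I = 0.44616 kg m².
Total I = 0.35131 + 0.44616 = 0.79747 kg m².

0.797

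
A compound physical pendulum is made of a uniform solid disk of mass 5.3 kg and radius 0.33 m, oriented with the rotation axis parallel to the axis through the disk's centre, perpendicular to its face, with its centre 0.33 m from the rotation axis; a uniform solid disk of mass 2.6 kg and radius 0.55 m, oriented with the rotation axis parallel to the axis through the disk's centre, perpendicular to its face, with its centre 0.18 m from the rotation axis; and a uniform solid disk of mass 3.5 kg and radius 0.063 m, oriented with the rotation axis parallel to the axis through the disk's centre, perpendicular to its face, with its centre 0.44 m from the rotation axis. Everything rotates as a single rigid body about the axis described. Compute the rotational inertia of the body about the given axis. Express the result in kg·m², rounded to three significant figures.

2.03

Solid disk: I_cm = (1/2)MR² = (1/2)(5.3)(0.33)² = 0.28859 kg·m²; centre at d = 0.33 m, so the parallel axis theorem gives I = 0.28859 + (5.3)(0.33)² = 0.86576 kg·m².
Solid disk: I_cm = (1/2)MR² = (1/2)(2.6)(0.55)² = 0.39325 kg·m²; centre at d = 0.18 m, so the parallel axis theorem gives I = 0.39325 + (2.6)(0.18)² = 0.47749 kg·m².
Solid disk: I_cm = (1/2)MR² = (1/2)(3.5)(0.063)² = 0.0069458 kg·m²; centre at d = 0.44 m, so the parallel axis theorem gives I = 0.0069458 + (3.5)(0.44)² = 0.68455 kg·m².
Total I = 0.86576 + 0.47749 + 0.68455 = 2.0278 kg·m².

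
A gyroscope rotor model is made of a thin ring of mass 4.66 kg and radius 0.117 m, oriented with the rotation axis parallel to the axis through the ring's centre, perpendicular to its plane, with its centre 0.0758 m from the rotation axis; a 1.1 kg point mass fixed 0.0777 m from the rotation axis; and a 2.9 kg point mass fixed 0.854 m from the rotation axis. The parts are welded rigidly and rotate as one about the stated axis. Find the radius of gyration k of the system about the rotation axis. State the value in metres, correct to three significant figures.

Thin ring: I_cm = MR² = (4.66)(0.117)² = 0.063791 kg m²; centre at d = 0.0758 m, so I = I_cm + Md² gives I = 0.063791 + (4.66)(0.0758)² = 0.090565 kg m².
Point mass: I_cm = 0; centre at d = 0.0777 m, so I = I_cm + Md² gives I = 0 + (1.1)(0.0777)² = 0.006641 kg m².
Point mass: I_cm = 0; centre at d = 0.854 m, so I = I_cm + Md² gives I = 0 + (2.9)(0.854)² = 2.115 kg m².
Total I = 2.2122 kg m²; total mass M = 8.66 kg.
k = √(I/M) = √(2.2122/8.66) = 0.50542 m.

0.505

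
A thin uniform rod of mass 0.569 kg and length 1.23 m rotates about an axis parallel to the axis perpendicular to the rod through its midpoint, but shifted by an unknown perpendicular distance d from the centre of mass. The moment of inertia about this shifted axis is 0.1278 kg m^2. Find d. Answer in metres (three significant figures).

About the centre-of-mass axis, I_cm = (1/12)ML² = (1/12)(0.569)(1.23)² = 0.071737 kg m^2.
Parallel axis theorem: I = I_cm + Md², so Md² = 0.1278 − 0.071737 = 0.056063 kg m^2.
d = √(0.056063 / 0.569) = 0.31389 m.

0.314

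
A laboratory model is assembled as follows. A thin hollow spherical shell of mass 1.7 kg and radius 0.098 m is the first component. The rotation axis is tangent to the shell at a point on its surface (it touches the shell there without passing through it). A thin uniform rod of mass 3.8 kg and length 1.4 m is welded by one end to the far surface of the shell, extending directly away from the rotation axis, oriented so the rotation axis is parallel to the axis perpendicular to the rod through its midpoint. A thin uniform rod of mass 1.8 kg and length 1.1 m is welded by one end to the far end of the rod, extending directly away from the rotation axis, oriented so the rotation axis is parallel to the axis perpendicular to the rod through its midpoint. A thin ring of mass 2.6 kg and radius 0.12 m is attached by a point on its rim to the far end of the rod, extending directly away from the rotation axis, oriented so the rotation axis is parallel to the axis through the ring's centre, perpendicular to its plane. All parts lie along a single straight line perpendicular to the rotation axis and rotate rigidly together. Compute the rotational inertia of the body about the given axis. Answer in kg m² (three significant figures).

32.8

Spherical shell: I_cm = (2/3)MR² = (2/3)(1.7)(0.098)² = 0.010885 kg m²; centre at d = 0.098 m, so I = I_cm + Md² gives I = 0.010885 + (1.7)(0.098)² = 0.027211 kg m².
Thin rod: I_cm = (1/12)ML² = (1/12)(3.8)(1.4)² = 0.62067 kg m²; centre at d = 0.098 + 0.098 + 0.7 = 0.896 m, so I = I_cm + Md² gives I = 0.62067 + (3.8)(0.896)² = 3.6714 kg m².
Thin rod: I_cm = (1/12)ML² = (1/12)(1.8)(1.1)² = 0.1815 kg m²; centre at d = 0.098 + 0.098 + 0.7 + 0.7 + 0.55 = 2.146 m, so I = I_cm + Md² gives I = 0.1815 + (1.8)(2.146)² = 8.4711 kg m².
Thin ring: I_cm = MR² = (2.6)(0.12)² = 0.03744 kg m²; centre at d = 0.098 + 0.098 + 0.7 + 0.7 + 0.55 + 0.55 + 0.12 = 2.816 m, so I = I_cm + Md² gives I = 0.03744 + (2.6)(2.816)² = 20.655 kg m².
Total I = 0.027211 + 3.6714 + 8.4711 + 20.655 = 32.825 kg m².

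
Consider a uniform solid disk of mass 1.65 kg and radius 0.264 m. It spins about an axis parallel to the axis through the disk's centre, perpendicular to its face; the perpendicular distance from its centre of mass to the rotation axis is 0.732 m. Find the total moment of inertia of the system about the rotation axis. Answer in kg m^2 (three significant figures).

0.942

I_cm = (1/2)MR² = (1/2)(1.65)(0.264)² = 0.057499 kg m^2; centre at d = 0.732 m, so the parallel axis theorem gives I = 0.057499 + (1.65)(0.732)² = 0.94161 kg m^2.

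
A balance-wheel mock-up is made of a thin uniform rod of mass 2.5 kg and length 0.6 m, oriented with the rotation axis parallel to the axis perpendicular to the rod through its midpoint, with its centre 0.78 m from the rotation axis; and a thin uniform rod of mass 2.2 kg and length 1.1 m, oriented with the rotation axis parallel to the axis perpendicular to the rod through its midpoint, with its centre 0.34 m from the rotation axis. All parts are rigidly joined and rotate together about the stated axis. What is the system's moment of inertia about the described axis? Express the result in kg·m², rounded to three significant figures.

2.07

Thin rod: I_cm = (1/12)ML² = (1/12)(2.5)(0.6)² = 0.075 kg·m²; centre at d = 0.78 m, so I = I_cm + Md² gives I = 0.075 + (2.5)(0.78)² = 1.596 kg·m².
Thin rod: I_cm = (1/12)ML² = (1/12)(2.2)(1.1)² = 0.22183 kg·m²; centre at d = 0.34 m, so I = I_cm + Md² gives I = 0.22183 + (2.2)(0.34)² = 0.47615 kg·m².
Total I = 1.596 + 0.47615 = 2.0722 kg·m².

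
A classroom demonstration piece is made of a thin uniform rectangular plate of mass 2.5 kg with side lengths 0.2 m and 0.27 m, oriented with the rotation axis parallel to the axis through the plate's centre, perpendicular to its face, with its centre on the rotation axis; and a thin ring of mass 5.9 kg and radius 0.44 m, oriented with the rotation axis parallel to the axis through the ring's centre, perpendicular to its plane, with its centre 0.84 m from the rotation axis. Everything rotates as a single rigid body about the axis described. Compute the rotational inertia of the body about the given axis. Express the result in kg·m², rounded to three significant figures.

Rectangular plate: I_cm = (1/12)M(a²+b²) = (1/12)(2.5)[(0.2)² + (0.27)²] = 0.023521 kg·m²; axis through the centre, so I = 0.023521 kg·m².
Thin ring: I_cm = MR² = (5.9)(0.44)² = 1.1422 kg·m²; centre at d = 0.84 m, so I = I_cm + Md² gives I = 1.1422 + (5.9)(0.84)² = 5.3053 kg·m².
Total I = 0.023521 + 5.3053 = 5.3288 kg·m².

5.33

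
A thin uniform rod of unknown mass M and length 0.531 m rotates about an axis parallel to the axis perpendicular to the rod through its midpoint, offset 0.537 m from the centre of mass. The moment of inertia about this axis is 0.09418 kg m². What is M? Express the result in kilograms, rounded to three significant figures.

0.302

I = I_cm + Md² = (1/12)ML² + Md² = M·[0.0833333·(0.531)² + (0.537)²] = M·0.31187.
So M = 0.09418 / 0.31187 = 0.30199 kg.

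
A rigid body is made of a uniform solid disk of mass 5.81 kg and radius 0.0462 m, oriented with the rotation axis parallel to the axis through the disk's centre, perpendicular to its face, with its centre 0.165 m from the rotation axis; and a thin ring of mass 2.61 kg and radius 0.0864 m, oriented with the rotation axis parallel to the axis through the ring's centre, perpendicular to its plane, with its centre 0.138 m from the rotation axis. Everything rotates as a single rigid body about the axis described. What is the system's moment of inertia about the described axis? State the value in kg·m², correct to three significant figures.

Solid disk: I_cm = (1/2)MR² = (1/2)(5.81)(0.0462)² = 0.0062005 kg·m²; centre at d = 0.165 m, so the parallel axis theorem gives I = 0.0062005 + (5.81)(0.165)² = 0.16438 kg·m².
Thin ring: I_cm = MR² = (2.61)(0.0864)² = 0.019484 kg·m²; centre at d = 0.138 m, so the parallel axis theorem gives I = 0.019484 + (2.61)(0.138)² = 0.069188 kg·m².
Total I = 0.16438 + 0.069188 = 0.23357 kg·m².

0.234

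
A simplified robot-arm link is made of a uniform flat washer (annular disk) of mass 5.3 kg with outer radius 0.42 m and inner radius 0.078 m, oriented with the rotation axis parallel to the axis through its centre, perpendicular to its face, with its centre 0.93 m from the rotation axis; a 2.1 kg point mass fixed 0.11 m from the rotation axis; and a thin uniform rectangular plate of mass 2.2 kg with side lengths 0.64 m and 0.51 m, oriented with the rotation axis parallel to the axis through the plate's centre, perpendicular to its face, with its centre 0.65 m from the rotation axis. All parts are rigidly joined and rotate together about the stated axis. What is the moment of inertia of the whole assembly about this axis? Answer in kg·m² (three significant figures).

Annular disk: I_cm = (1/2)M(R²+r²) = (1/2)(5.3)[(0.42)² + (0.078)²] = 0.48358 kg·m²; centre at d = 0.93 m, so I = I_cm + Md² gives I = 0.48358 + (5.3)(0.93)² = 5.0676 kg·m².
Point mass: I_cm = 0; centre at d = 0.11 m, so I = I_cm + Md² gives I = 0 + (2.1)(0.11)² = 0.02541 kg·m².
Rectangular plate: I_cm = (1/12)M(a²+b²) = (1/12)(2.2)[(0.64)² + (0.51)²] = 0.12278 kg·m²; centre at d = 0.65 m, so I = I_cm + Md² gives I = 0.12278 + (2.2)(0.65)² = 1.0523 kg·m².
Total I = 5.0676 + 0.02541 + 1.0523 = 6.1452 kg·m².

6.15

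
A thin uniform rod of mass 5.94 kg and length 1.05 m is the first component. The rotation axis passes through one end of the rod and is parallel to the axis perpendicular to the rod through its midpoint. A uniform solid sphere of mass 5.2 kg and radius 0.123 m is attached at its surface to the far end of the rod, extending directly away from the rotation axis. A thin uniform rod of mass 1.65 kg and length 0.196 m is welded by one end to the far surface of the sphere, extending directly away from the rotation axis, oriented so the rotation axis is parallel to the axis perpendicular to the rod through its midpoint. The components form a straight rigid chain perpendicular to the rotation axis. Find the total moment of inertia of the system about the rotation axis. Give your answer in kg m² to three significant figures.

12.6

Thin rod: I_cm = (1/12)ML² = (1/12)(5.94)(1.05)² = 0.54574 kg m²; centre at d = 0.525 m, so I = I_cm + Md² gives I = 0.54574 + (5.94)(0.525)² = 2.1829 kg m².
Solid sphere: I_cm = (2/5)MR² = (2/5)(5.2)(0.123)² = 0.031468 kg m²; centre at d = 0.525 + 0.525 + 0.123 = 1.173 m, so I = I_cm + Md² gives I = 0.031468 + (5.2)(1.173)² = 7.1863 kg m².
Thin rod: I_cm = (1/12)ML² = (1/12)(1.65)(0.196)² = 0.0052822 kg m²; centre at d = 0.525 + 0.525 + 0.123 + 0.123 + 0.098 = 1.394 m, so I = I_cm + Md² gives I = 0.0052822 + (1.65)(1.394)² = 3.2116 kg m².
Total I = 2.1829 + 7.1863 + 3.2116 = 12.581 kg m².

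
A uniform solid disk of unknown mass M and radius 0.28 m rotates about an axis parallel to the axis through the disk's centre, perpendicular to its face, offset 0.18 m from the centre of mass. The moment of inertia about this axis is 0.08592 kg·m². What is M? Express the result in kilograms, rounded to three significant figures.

1.20

I = I_cm + Md² = (1/2)MR² + Md² = M·[0.5·(0.28)² + (0.18)²] = M·0.0716.
So M = 0.08592 / 0.0716 = 1.2 kg.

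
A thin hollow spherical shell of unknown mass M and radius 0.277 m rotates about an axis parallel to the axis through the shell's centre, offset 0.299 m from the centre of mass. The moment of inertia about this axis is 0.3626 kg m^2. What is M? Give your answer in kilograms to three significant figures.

I = I_cm + Md² = (2/3)MR² + Md² = M·[0.666667·(0.277)² + (0.299)²] = M·0.14055.
So M = 0.3626 / 0.14055 = 2.5798 kg.

2.58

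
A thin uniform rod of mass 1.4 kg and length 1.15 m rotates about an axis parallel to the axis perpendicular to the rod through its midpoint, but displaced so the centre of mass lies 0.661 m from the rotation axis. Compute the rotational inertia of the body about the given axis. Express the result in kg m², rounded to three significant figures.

0.766

I_cm = (1/12)ML² = (1/12)(1.4)(1.15)² = 0.15429 kg m²; centre at d = 0.661 m, so the parallel axis theorem gives I = 0.15429 + (1.4)(0.661)² = 0.76598 kg m².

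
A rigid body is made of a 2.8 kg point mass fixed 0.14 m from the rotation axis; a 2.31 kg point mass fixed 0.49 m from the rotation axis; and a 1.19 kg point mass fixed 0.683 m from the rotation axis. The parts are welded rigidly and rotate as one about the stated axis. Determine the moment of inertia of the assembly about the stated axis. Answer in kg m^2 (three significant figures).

1.16

Point mass: I_cm = 0; centre at d = 0.14 m, so the parallel axis theorem gives I = 0 + (2.8)(0.14)² = 0.05488 kg m^2.
Point mass: I_cm = 0; centre at d = 0.49 m, so the parallel axis theorem gives I = 0 + (2.31)(0.49)² = 0.55463 kg m^2.
Point mass: I_cm = 0; centre at d = 0.683 m, so the parallel axis theorem gives I = 0 + (1.19)(0.683)² = 0.55512 kg m^2.
Total I = 0.05488 + 0.55463 + 0.55512 = 1.1646 kg m^2.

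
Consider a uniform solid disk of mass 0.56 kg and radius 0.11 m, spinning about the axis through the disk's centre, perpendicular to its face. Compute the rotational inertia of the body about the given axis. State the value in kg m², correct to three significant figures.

0.00339

I_cm = (1/2)MR² = (1/2)(0.56)(0.11)² = 0.003388 kg m²; axis through the centre, so I = 0.003388 kg m².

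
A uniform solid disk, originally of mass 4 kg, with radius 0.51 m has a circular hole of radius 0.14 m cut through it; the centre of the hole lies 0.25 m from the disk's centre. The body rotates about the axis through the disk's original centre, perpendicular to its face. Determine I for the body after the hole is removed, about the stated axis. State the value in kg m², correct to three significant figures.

Unpierced body about its centre: I₀ = (1/2)MR² = (1/2)(4)(0.51)² = 0.5202 kg m².
The removed disk has mass m = M·(r/R)² = (4)(0.14/0.51)² = 0.30142 kg (same uniform areal density).
Its moment of inertia about the rotation axis (parallel-axis theorem): I_hole = (1/2)mr² + md² = (1/2)(0.30142)(0.14)² + (0.30142)(0.25)² = 0.021793 kg m².
Treating the hole as negative mass, I = I₀ − I_hole = 0.5202 − 0.021793 = 0.49841 kg m².

0.498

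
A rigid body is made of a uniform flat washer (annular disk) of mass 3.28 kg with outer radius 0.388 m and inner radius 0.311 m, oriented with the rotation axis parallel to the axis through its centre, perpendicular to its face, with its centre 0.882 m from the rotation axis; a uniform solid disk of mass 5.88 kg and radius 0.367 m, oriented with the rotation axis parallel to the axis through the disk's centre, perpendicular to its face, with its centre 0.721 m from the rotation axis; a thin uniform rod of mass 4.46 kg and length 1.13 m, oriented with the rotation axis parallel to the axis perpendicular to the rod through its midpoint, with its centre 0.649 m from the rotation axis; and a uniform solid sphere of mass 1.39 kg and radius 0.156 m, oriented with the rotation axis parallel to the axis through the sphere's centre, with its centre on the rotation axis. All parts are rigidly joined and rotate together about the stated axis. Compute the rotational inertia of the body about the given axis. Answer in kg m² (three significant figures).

Annular disk: I_cm = (1/2)M(R²+r²) = (1/2)(3.28)[(0.388)² + (0.311)²] = 0.40551 kg m²; centre at d = 0.882 m, so the parallel axis theorem gives I = 0.40551 + (3.28)(0.882)² = 2.9571 kg m².
Solid disk: I_cm = (1/2)MR² = (1/2)(5.88)(0.367)² = 0.39599 kg m²; centre at d = 0.721 m, so the parallel axis theorem gives I = 0.39599 + (5.88)(0.721)² = 3.4527 kg m².
Thin rod: I_cm = (1/12)ML² = (1/12)(4.46)(1.13)² = 0.47458 kg m²; centre at d = 0.649 m, so the parallel axis theorem gives I = 0.47458 + (4.46)(0.649)² = 2.3531 kg m².
Solid sphere: I_cm = (2/5)MR² = (2/5)(1.39)(0.156)² = 0.013531 kg m²; axis through the centre, so I = 0.013531 kg m².
Total I = 2.9571 + 3.4527 + 2.3531 + 0.013531 = 8.7764 kg m².

8.78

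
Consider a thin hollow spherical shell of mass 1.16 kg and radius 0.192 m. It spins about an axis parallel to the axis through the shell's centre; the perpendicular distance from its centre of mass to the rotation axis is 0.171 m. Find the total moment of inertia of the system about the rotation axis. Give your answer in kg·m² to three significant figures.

0.0624

I_cm = (2/3)MR² = (2/3)(1.16)(0.192)² = 0.028508 kg·m²; centre at d = 0.171 m, so the parallel axis theorem gives I = 0.028508 + (1.16)(0.171)² = 0.062428 kg·m².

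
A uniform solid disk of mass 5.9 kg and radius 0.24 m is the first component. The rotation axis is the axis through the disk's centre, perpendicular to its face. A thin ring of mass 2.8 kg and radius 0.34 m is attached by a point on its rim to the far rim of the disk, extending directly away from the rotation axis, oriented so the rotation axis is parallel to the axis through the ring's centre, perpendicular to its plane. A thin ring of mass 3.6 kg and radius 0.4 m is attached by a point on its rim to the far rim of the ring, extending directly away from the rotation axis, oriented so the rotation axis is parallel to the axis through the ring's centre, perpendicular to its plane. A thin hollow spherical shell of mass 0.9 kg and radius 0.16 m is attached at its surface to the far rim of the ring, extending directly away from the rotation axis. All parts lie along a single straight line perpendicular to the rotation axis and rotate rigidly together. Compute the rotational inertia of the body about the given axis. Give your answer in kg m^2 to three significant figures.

11.5

Solid disk: I_cm = (1/2)MR² = (1/2)(5.9)(0.24)² = 0.16992 kg m^2; axis through the centre, so I = 0.16992 kg m^2.
Thin ring: I_cm = MR² = (2.8)(0.34)² = 0.32368 kg m^2; centre at d = 0.24 + 0.34 = 0.58 m, so I = I_cm + Md² gives I = 0.32368 + (2.8)(0.58)² = 1.2656 kg m^2.
Thin ring: I_cm = MR² = (3.6)(0.4)² = 0.576 kg m^2; centre at d = 0.24 + 0.34 + 0.34 + 0.4 = 1.32 m, so I = I_cm + Md² gives I = 0.576 + (3.6)(1.32)² = 6.8486 kg m^2.
Spherical shell: I_cm = (2/3)MR² = (2/3)(0.9)(0.16)² = 0.01536 kg m^2; centre at d = 0.24 + 0.34 + 0.34 + 0.4 + 0.4 + 0.16 = 1.88 m, so I = I_cm + Md² gives I = 0.01536 + (0.9)(1.88)² = 3.1963 kg m^2.
Total I = 0.16992 + 1.2656 + 6.8486 + 3.1963 = 11.48 kg m^2.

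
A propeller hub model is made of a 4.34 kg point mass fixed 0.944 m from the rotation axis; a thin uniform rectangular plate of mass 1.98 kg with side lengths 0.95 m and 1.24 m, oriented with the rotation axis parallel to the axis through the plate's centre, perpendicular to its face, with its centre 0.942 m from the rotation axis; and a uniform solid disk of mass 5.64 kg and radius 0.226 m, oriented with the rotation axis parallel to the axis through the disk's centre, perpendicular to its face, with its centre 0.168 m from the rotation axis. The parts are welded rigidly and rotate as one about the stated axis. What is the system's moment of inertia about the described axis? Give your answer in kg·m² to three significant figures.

6.33

Point mass: I_cm = 0; centre at d = 0.944 m, so the parallel axis theorem gives I = 0 + (4.34)(0.944)² = 3.8675 kg·m².
Rectangular plate: I_cm = (1/12)M(a²+b²) = (1/12)(1.98)[(0.95)² + (1.24)²] = 0.40262 kg·m²; centre at d = 0.942 m, so the parallel axis theorem gives I = 0.40262 + (1.98)(0.942)² = 2.1596 kg·m².
Solid disk: I_cm = (1/2)MR² = (1/2)(5.64)(0.226)² = 0.14403 kg·m²; centre at d = 0.168 m, so the parallel axis theorem gives I = 0.14403 + (5.64)(0.168)² = 0.30322 kg·m².
Total I = 3.8675 + 2.1596 + 0.30322 = 6.3303 kg·m².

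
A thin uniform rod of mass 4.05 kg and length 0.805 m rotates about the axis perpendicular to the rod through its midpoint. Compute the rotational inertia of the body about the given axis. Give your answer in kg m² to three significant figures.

I_cm = (1/12)ML² = (1/12)(4.05)(0.805)² = 0.21871 kg m²; axis through the centre, so I = 0.21871 kg m².

0.219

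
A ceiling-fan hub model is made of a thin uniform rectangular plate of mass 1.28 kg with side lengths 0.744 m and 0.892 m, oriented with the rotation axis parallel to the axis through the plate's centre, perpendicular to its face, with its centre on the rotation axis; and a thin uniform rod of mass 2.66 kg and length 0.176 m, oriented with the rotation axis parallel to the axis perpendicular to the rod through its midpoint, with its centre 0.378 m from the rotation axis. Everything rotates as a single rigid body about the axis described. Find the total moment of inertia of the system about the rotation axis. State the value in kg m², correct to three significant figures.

Rectangular plate: I_cm = (1/12)M(a²+b²) = (1/12)(1.28)[(0.744)² + (0.892)²] = 0.14391 kg m²; axis through the centre, so I = 0.14391 kg m².
Thin rod: I_cm = (1/12)ML² = (1/12)(2.66)(0.176)² = 0.0068663 kg m²; centre at d = 0.378 m, so the parallel axis theorem gives I = 0.0068663 + (2.66)(0.378)² = 0.38694 kg m².
Total I = 0.14391 + 0.38694 = 0.53085 kg m².

0.531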